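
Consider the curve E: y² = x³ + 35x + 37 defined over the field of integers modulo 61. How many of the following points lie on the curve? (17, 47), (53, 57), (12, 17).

(17, 47): 47² ≡ 13, rhs ≡ 55 → off.
(53, 57): 57² ≡ 16, rhs ≡ 38 → off.
(12, 17): 17² ≡ 45, rhs ≡ 50 → off.

0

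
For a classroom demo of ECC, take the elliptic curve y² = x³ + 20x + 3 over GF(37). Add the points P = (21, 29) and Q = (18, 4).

(21, 29) + (18, 4). λ = (4 - 29)/(18 - 21) ≡ 12/34 mod 37. 34⁻¹ ≡ 12 (mod 37) since 34·12 = 408 ≡ 1, so λ ≡ 33.
  x = λ² - 21 - 18 = 1089 - 39 ≡ 14; y = λ·(21 - 14) - 29 ≡ 17. → (14, 17)

(14, 17)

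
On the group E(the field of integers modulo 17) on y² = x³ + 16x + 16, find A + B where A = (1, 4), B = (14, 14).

(4, 12)

(1, 4) + (14, 14). λ = (14 - 4)/(14 - 1) ≡ 10/13 mod 17. 13⁻¹ ≡ 4 (mod 17), so λ ≡ 6.
  x = λ² - 1 - 14 = 36 - 15 ≡ 4; y = λ·(1 - 4) - 4 ≡ 12. → (4, 12)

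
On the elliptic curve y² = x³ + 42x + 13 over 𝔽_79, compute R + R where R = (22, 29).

tangent at (22, 29): λ = (3·22² + 42)/(2·29) ≡ 72/58. 58⁻¹ ≡ 15 (mod 79) since 58·15 = 870 ≡ 1, so λ ≡ 72·15 ≡ 53.
  x = λ² - 22 - 22 = 2809 - 44 ≡ 0; y = λ·(22 - 0) - 29 ≡ 31. → (0, 31)

(0, 31)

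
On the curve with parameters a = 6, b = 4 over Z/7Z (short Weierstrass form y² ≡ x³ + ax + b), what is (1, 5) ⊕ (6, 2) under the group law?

(1, 5) + (6, 2). λ = (2 - 5)/(6 - 1) ≡ 4/5 mod 7. 5⁻¹ ≡ 3 (mod 7) since 5·3 = 15 ≡ 1, so λ ≡ 5.
  x = λ² - 1 - 6 = 25 - 7 ≡ 4; y = λ·(1 - 4) - 5 ≡ 1. → (4, 1)

(4, 1)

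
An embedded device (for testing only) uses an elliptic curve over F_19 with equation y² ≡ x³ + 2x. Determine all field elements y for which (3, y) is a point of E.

none

x³ + 2x + 0 = 33 ≡ 14 (mod 19).
14 is a non-residue mod 19; no y exists.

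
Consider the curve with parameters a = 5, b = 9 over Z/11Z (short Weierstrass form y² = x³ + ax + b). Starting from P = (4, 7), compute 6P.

(0, 3)

Repeated addition: build up to 6P.
2P: tangent at (4, 7): λ = (3·4² + 5)/(2·7) ≡ 9/3. 3⁻¹ ≡ 4 (mod 11), so λ ≡ 9·4 ≡ 3.
  x = λ² - 4 - 4 = 9 - 8 ≡ 1; y = λ·(4 - 1) - 7 ≡ 2. → (1, 2)
3P: (1, 2) + (4, 7). λ = (7 - 2)/(4 - 1) ≡ 5/3 mod 11. 3⁻¹ ≡ 4 (mod 11) since 3·4 = 12 ≡ 1, so λ ≡ 9.
  x = λ² - 1 - 4 = 81 - 5 ≡ 10; y = λ·(1 - 10) - 2 ≡ 5. → (10, 5)
4P: (10, 5) + (4, 7). λ = (7 - 5)/(4 - 10) ≡ 2/5 mod 11. 5⁻¹ ≡ 9 (mod 11), so λ ≡ 7.
  x = λ² - 10 - 4 = 49 - 14 ≡ 2; y = λ·(10 - 2) - 5 ≡ 7. → (2, 7)
5P: (2, 7) + (4, 7). λ = (7 - 7)/(4 - 2) ≡ 0/2 mod 11. 2⁻¹ ≡ 6 (mod 11) since 2·6 = 12 ≡ 1, so λ ≡ 0.
  x = λ² - 2 - 4 = 0 - 6 ≡ 5; y = λ·(2 - 5) - 7 ≡ 4. → (5, 4)
6P: (5, 4) + (4, 7). λ = (7 - 4)/(4 - 5) ≡ 3/10 mod 11. 10⁻¹ ≡ 10 (mod 11), so λ ≡ 8.
  x = λ² - 5 - 4 = 64 - 9 ≡ 0; y = λ·(5 - 0) - 4 ≡ 3. → (0, 3)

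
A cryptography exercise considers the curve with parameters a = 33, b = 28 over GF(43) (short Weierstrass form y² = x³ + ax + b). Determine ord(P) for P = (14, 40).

10

2P: tangent at (14, 40): λ = (3·14² + 33)/(2·40) ≡ 19/37. 37⁻¹ ≡ 7 (mod 43), so λ ≡ 19·7 ≡ 4.
  x = λ² - 14 - 14 = 16 - 28 ≡ 31; y = λ·(14 - 31) - 40 ≡ 21. → (31, 21)
3P: (31, 21) + (14, 40). λ = (40 - 21)/(14 - 31) ≡ 19/26 mod 43. 26⁻¹ ≡ 5 (mod 43), so λ ≡ 9.
  x = λ² - 31 - 14 = 81 - 45 ≡ 36; y = λ·(31 - 36) - 21 ≡ 20. → (36, 20)
4P: (36, 20) + (14, 40). λ = (40 - 20)/(14 - 36) ≡ 20/21 mod 43. 21⁻¹ ≡ 41 (mod 43) since 21·41 = 861 ≡ 1, so λ ≡ 3.
  x = λ² - 36 - 14 = 9 - 50 ≡ 2; y = λ·(36 - 2) - 20 ≡ 39. → (2, 39)
5P: (2, 39) + (14, 40). λ = (40 - 39)/(14 - 2) ≡ 1/12 mod 43. 12⁻¹ ≡ 18 (mod 43), so λ ≡ 18.
  x = λ² - 2 - 14 = 324 - 16 ≡ 7; y = λ·(2 - 7) - 39 ≡ 0. → (7, 0)
6P: (7, 0) + (14, 40). λ = (40 - 0)/(14 - 7) ≡ 40/7 mod 43. 7⁻¹ ≡ 37 (mod 43) since 7·37 = 259 ≡ 1, so λ ≡ 18.
  x = λ² - 7 - 14 = 324 - 21 ≡ 2; y = λ·(7 - 2) - 0 ≡ 4. → (2, 4)
7P: (2, 4) + (14, 40). λ = (40 - 4)/(14 - 2) ≡ 36/12 mod 43. 12⁻¹ ≡ 18 (mod 43) since 12·18 = 216 ≡ 1, so λ ≡ 3.
  x = λ² - 2 - 14 = 9 - 16 ≡ 36; y = λ·(2 - 36) - 4 ≡ 23. → (36, 23)
8P: (36, 23) + (14, 40). λ = (40 - 23)/(14 - 36) ≡ 17/21 mod 43. 21⁻¹ ≡ 41 (mod 43), so λ ≡ 9.
  x = λ² - 36 - 14 = 81 - 50 ≡ 31; y = λ·(36 - 31) - 23 ≡ 22. → (31, 22)
9P: (31, 22) + (14, 40). λ = (40 - 22)/(14 - 31) ≡ 18/26 mod 43. 26⁻¹ ≡ 5 (mod 43) since 26·5 = 130 ≡ 1, so λ ≡ 4.
  x = λ² - 31 - 14 = 16 - 45 ≡ 14; y = λ·(31 - 14) - 22 ≡ 3. → (14, 3)
10P: (14, 3) + (14, 40): same x and y₁ ≡ -y₂, so the sum is ∞.
10P = ∞, so the order is 10.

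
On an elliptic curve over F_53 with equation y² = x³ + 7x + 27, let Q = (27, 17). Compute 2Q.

tangent at (27, 17): λ = (3·27² + 7)/(2·17) ≡ 21/34. 34⁻¹ ≡ 39 (mod 53), so λ ≡ 21·39 ≡ 24.
  x = λ² - 27 - 27 = 576 - 54 ≡ 45; y = λ·(27 - 45) - 17 ≡ 28. → (45, 28)

(45, 28)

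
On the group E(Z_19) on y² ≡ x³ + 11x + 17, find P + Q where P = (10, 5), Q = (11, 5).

(17, 14)

(10, 5) + (11, 5). λ = (5 - 5)/(11 - 10) ≡ 0/1 mod 19. 1⁻¹ ≡ 1 (mod 19) since 1·1 = 1 ≡ 1, so λ ≡ 0.
  x = λ² - 10 - 11 = 0 - 21 ≡ 17; y = λ·(10 - 17) - 5 ≡ 14. → (17, 14)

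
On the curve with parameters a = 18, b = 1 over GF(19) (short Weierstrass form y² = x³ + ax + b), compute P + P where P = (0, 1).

(5, 11)

tangent at (0, 1): λ = (3·0² + 18)/(2·1) ≡ 18/2. 2⁻¹ ≡ 10 (mod 19), so λ ≡ 18·10 ≡ 9.
  x = λ² - 0 - 0 = 81 - 0 ≡ 5; y = λ·(0 - 5) - 1 ≡ 11. → (5, 11)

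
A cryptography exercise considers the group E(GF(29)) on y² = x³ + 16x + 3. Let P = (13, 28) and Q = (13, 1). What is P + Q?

The two points share x = 13 and their y-coordinates satisfy 28 + 1 ≡ 0 (mod 29), so they are inverses. Their sum is O.

O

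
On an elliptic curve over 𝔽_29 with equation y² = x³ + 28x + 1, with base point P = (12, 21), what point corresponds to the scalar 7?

Repeated addition: build up to 7P.
2P: tangent at (12, 21): λ = (3·12² + 28)/(2·21) ≡ 25/13. 13⁻¹ ≡ 9 (mod 29), so λ ≡ 25·9 ≡ 22.
  x = λ² - 12 - 12 = 484 - 24 ≡ 25; y = λ·(12 - 25) - 21 ≡ 12. → (25, 12)
3P: (25, 12) + (12, 21). λ = (21 - 12)/(12 - 25) ≡ 9/16 mod 29. 16⁻¹ ≡ 20 (mod 29) since 16·20 = 320 ≡ 1, so λ ≡ 6.
  x = λ² - 25 - 12 = 36 - 37 ≡ 28; y = λ·(25 - 28) - 12 ≡ 28. → (28, 28)
4P: (28, 28) + (12, 21). λ = (21 - 28)/(12 - 28) ≡ 22/13 mod 29. 13⁻¹ ≡ 9 (mod 29), so λ ≡ 24.
  x = λ² - 28 - 12 = 576 - 40 ≡ 14; y = λ·(28 - 14) - 28 ≡ 18. → (14, 18)
5P: (14, 18) + (12, 21). λ = (21 - 18)/(12 - 14) ≡ 3/27 mod 29. 27⁻¹ ≡ 14 (mod 29), so λ ≡ 13.
  x = λ² - 14 - 12 = 169 - 26 ≡ 27; y = λ·(14 - 27) - 18 ≡ 16. → (27, 16)
6P: (27, 16) + (12, 21). λ = (21 - 16)/(12 - 27) ≡ 5/14 mod 29. 14⁻¹ ≡ 27 (mod 29), so λ ≡ 19.
  x = λ² - 27 - 12 = 361 - 39 ≡ 3; y = λ·(27 - 3) - 16 ≡ 5. → (3, 5)
7P: (3, 5) + (12, 21). λ = (21 - 5)/(12 - 3) ≡ 16/9 mod 29. 9⁻¹ ≡ 13 (mod 29) since 9·13 = 117 ≡ 1, so λ ≡ 5.
  x = λ² - 3 - 12 = 25 - 15 ≡ 10; y = λ·(3 - 10) - 5 ≡ 18. → (10, 18)

(10, 18)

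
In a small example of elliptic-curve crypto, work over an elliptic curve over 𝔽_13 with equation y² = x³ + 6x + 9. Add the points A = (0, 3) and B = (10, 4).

(0, 3) + (10, 4). λ = (4 - 3)/(10 - 0) ≡ 1/10 mod 13. 10⁻¹ ≡ 4 (mod 13), so λ ≡ 4.
  x = λ² - 0 - 10 = 16 - 10 ≡ 6; y = λ·(0 - 6) - 3 ≡ 12. → (6, 12)

(6, 12)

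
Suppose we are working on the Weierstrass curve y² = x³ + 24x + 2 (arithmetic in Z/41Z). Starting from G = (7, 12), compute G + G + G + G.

(40, 31)

Double-and-add on 4 = (100)₂. Start with G = (7, 12) for the leading 1-bit.
double: tangent at (7, 12): λ = (3·7² + 24)/(2·12) ≡ 7/24. 24⁻¹ ≡ 12 (mod 41) since 24·12 = 288 ≡ 1, so λ ≡ 7·12 ≡ 2.
  x = λ² - 7 - 7 = 4 - 14 ≡ 31; y = λ·(7 - 31) - 12 ≡ 22. → (31, 22)
double: tangent at (31, 22): λ = (3·31² + 24)/(2·22) ≡ 37/3. 3⁻¹ ≡ 14 (mod 41), so λ ≡ 37·14 ≡ 26.
  x = λ² - 31 - 31 = 676 - 62 ≡ 40; y = λ·(31 - 40) - 22 ≡ 31. → (40, 31)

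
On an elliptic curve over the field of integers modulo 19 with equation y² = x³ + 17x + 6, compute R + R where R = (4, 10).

tangent at (4, 10): λ = (3·4² + 17)/(2·10) ≡ 8/1. 1⁻¹ ≡ 1 (mod 19), so λ ≡ 8·1 ≡ 8.
  x = λ² - 4 - 4 = 64 - 8 ≡ 18; y = λ·(4 - 18) - 10 ≡ 11. → (18, 11)

(18, 11)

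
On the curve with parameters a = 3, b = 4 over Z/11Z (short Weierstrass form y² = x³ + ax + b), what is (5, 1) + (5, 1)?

(4, 5)

tangent at (5, 1): λ = (3·5² + 3)/(2·1) ≡ 1/2. 2⁻¹ ≡ 6 (mod 11) since 2·6 = 12 ≡ 1, so λ ≡ 1·6 ≡ 6.
  x = λ² - 5 - 5 = 36 - 10 ≡ 4; y = λ·(5 - 4) - 1 ≡ 5. → (4, 5)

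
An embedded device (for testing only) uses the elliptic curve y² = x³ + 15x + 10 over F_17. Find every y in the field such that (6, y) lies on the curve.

none

x³ + 15x + 10 = 316 ≡ 10 (mod 17).
10 is a non-residue mod 17; no y exists.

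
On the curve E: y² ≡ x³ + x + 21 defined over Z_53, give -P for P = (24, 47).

(24, 6)

-(24, 47) = (24, -47 mod 53) = (24, 6).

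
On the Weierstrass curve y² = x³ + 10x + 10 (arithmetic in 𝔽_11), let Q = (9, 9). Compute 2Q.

(4, 2)

tangent at (9, 9): λ = (3·9² + 10)/(2·9) ≡ 0/7. 7⁻¹ ≡ 8 (mod 11), so λ ≡ 0·8 ≡ 0.
  x = λ² - 9 - 9 = 0 - 18 ≡ 4; y = λ·(9 - 4) - 9 ≡ 2. → (4, 2)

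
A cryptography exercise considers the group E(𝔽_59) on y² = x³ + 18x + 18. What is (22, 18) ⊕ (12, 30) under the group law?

(22, 18) + (12, 30). λ = (30 - 18)/(12 - 22) ≡ 12/49 mod 59. 49⁻¹ ≡ 53 (mod 59) since 49·53 = 2597 ≡ 1, so λ ≡ 46.
  x = λ² - 22 - 12 = 2116 - 34 ≡ 17; y = λ·(22 - 17) - 18 ≡ 35. → (17, 35)

(17, 35)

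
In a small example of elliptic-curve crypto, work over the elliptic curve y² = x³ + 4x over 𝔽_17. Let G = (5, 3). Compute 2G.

tangent at (5, 3): λ = (3·5² + 4)/(2·3) ≡ 11/6. 6⁻¹ ≡ 3 (mod 17) since 6·3 = 18 ≡ 1, so λ ≡ 11·3 ≡ 16.
  x = λ² - 5 - 5 = 256 - 10 ≡ 8; y = λ·(5 - 8) - 3 ≡ 0. → (8, 0)

(8, 0)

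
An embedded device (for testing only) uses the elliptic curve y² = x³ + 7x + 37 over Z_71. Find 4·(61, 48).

(68, 29)

Write G = (61, 48).
Repeated addition: build up to 4G.
2G: tangent at (61, 48): λ = (3·61² + 7)/(2·48) ≡ 23/25. 25⁻¹ ≡ 54 (mod 71) since 25·54 = 1350 ≡ 1, so λ ≡ 23·54 ≡ 35.
  x = λ² - 61 - 61 = 1225 - 122 ≡ 38; y = λ·(61 - 38) - 48 ≡ 47. → (38, 47)
3G: (38, 47) + (61, 48). λ = (48 - 47)/(61 - 38) ≡ 1/23 mod 71. 23⁻¹ ≡ 34 (mod 71) since 23·34 = 782 ≡ 1, so λ ≡ 34.
  x = λ² - 38 - 61 = 1156 - 99 ≡ 63; y = λ·(38 - 63) - 47 ≡ 26. → (63, 26)
4G: (63, 26) + (61, 48). λ = (48 - 26)/(61 - 63) ≡ 22/69 mod 71. 69⁻¹ ≡ 35 (mod 71) since 69·35 = 2415 ≡ 1, so λ ≡ 60.
  x = λ² - 63 - 61 = 3600 - 124 ≡ 68; y = λ·(63 - 68) - 26 ≡ 29. → (68, 29)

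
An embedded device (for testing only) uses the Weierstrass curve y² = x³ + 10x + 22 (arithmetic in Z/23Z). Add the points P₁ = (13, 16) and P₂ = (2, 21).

(16, 0)

(13, 16) + (2, 21). λ = (21 - 16)/(2 - 13) ≡ 5/12 mod 23. 12⁻¹ ≡ 2 (mod 23), so λ ≡ 10.
  x = λ² - 13 - 2 = 100 - 15 ≡ 16; y = λ·(13 - 16) - 16 ≡ 0. → (16, 0)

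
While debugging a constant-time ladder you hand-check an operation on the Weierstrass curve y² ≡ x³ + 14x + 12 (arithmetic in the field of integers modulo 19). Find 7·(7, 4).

Write G = (7, 4).
Double-and-add on 7 = (111)₂. Start with G = (7, 4) for the leading 1-bit.
double: tangent at (7, 4): λ = (3·7² + 14)/(2·4) ≡ 9/8. 8⁻¹ ≡ 12 (mod 19), so λ ≡ 9·12 ≡ 13.
  x = λ² - 7 - 7 = 169 - 14 ≡ 3; y = λ·(7 - 3) - 4 ≡ 10. → (3, 10)
add G: (3, 10) + (7, 4). λ = (4 - 10)/(7 - 3) ≡ 13/4 mod 19. 4⁻¹ ≡ 5 (mod 19) since 4·5 = 20 ≡ 1, so λ ≡ 8.
  x = λ² - 3 - 7 = 64 - 10 ≡ 16; y = λ·(3 - 16) - 10 ≡ 0. → (16, 0)
double: (16, 0) + (16, 0): same x and y₁ ≡ -y₂, so the sum is 𝒪.
add G: 𝒪 + (7, 4) = (7, 4) (identity).

(7, 4)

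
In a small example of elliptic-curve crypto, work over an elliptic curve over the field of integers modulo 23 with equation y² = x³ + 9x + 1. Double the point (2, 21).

(2, 2)

tangent at (2, 21): λ = (3·2² + 9)/(2·21) ≡ 21/19. 19⁻¹ ≡ 17 (mod 23) since 19·17 = 323 ≡ 1, so λ ≡ 21·17 ≡ 12.
  x = λ² - 2 - 2 = 144 - 4 ≡ 2; y = λ·(2 - 2) - 21 ≡ 2. → (2, 2)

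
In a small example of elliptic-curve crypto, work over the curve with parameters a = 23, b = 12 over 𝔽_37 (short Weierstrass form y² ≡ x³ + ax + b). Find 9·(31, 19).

Write P = (31, 19).
Repeated addition: build up to 9P.
2P: tangent at (31, 19): λ = (3·31² + 23)/(2·19) ≡ 20/1. 1⁻¹ ≡ 1 (mod 37) since 1·1 = 1 ≡ 1, so λ ≡ 20·1 ≡ 20.
  x = λ² - 31 - 31 = 400 - 62 ≡ 5; y = λ·(31 - 5) - 19 ≡ 20. → (5, 20)
3P: (5, 20) + (31, 19). λ = (19 - 20)/(31 - 5) ≡ 36/26 mod 37. 26⁻¹ ≡ 10 (mod 37) since 26·10 = 260 ≡ 1, so λ ≡ 27.
  x = λ² - 5 - 31 = 729 - 36 ≡ 27; y = λ·(5 - 27) - 20 ≡ 15. → (27, 15)
4P: (27, 15) + (31, 19). λ = (19 - 15)/(31 - 27) ≡ 4/4 mod 37. 4⁻¹ ≡ 28 (mod 37), so λ ≡ 1.
  x = λ² - 27 - 31 = 1 - 58 ≡ 17; y = λ·(27 - 17) - 15 ≡ 32. → (17, 32)
5P: (17, 32) + (31, 19). λ = (19 - 32)/(31 - 17) ≡ 24/14 mod 37. 14⁻¹ ≡ 8 (mod 37), so λ ≡ 7.
  x = λ² - 17 - 31 = 49 - 48 ≡ 1; y = λ·(17 - 1) - 32 ≡ 6. → (1, 6)
6P: (1, 6) + (31, 19). λ = (19 - 6)/(31 - 1) ≡ 13/30 mod 37. 30⁻¹ ≡ 21 (mod 37) since 30·21 = 630 ≡ 1, so λ ≡ 14.
  x = λ² - 1 - 31 = 196 - 32 ≡ 16; y = λ·(1 - 16) - 6 ≡ 6. → (16, 6)
7P: (16, 6) + (31, 19). λ = (19 - 6)/(31 - 16) ≡ 13/15 mod 37. 15⁻¹ ≡ 5 (mod 37), so λ ≡ 28.
  x = λ² - 16 - 31 = 784 - 47 ≡ 34; y = λ·(16 - 34) - 6 ≡ 8. → (34, 8)
8P: (34, 8) + (31, 19). λ = (19 - 8)/(31 - 34) ≡ 11/34 mod 37. 34⁻¹ ≡ 12 (mod 37), so λ ≡ 21.
  x = λ² - 34 - 31 = 441 - 65 ≡ 6; y = λ·(34 - 6) - 8 ≡ 25. → (6, 25)
9P: (6, 25) + (31, 19). λ = (19 - 25)/(31 - 6) ≡ 31/25 mod 37. 25⁻¹ ≡ 3 (mod 37) since 25·3 = 75 ≡ 1, so λ ≡ 19.
  x = λ² - 6 - 31 = 361 - 37 ≡ 28; y = λ·(6 - 28) - 25 ≡ 1. → (28, 1)

(28, 1)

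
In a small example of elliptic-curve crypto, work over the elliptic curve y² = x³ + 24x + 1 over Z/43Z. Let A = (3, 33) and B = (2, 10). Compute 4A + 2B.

First 4A:
Double-and-add on 4 = (100)₂. Start with A = (3, 33) for the leading 1-bit.
double: tangent at (3, 33): λ = (3·3² + 24)/(2·33) ≡ 8/23. 23⁻¹ ≡ 15 (mod 43) since 23·15 = 345 ≡ 1, so λ ≡ 8·15 ≡ 34.
  x = λ² - 3 - 3 = 1156 - 6 ≡ 32; y = λ·(3 - 32) - 33 ≡ 13. → (32, 13)
double: tangent at (32, 13): λ = (3·32² + 24)/(2·13) ≡ 0/26. 26⁻¹ ≡ 5 (mod 43) since 26·5 = 130 ≡ 1, so λ ≡ 0·5 ≡ 0.
  x = λ² - 32 - 32 = 0 - 64 ≡ 22; y = λ·(32 - 22) - 13 ≡ 30. → (22, 30)
4A = (22, 30).
Next 2B:
Repeated addition: build up to 2B.
2B: tangent at (2, 10): λ = (3·2² + 24)/(2·10) ≡ 36/20. 20⁻¹ ≡ 28 (mod 43), so λ ≡ 36·28 ≡ 19.
  x = λ² - 2 - 2 = 361 - 4 ≡ 13; y = λ·(2 - 13) - 10 ≡ 39. → (13, 39)
2B = (13, 39).
Finally 4A + 2B:
(22, 30) + (13, 39). λ = (39 - 30)/(13 - 22) ≡ 9/34 mod 43. 34⁻¹ ≡ 19 (mod 43), so λ ≡ 42.
  x = λ² - 22 - 13 = 1764 - 35 ≡ 9; y = λ·(22 - 9) - 30 ≡ 0. → (9, 0)

(9, 0)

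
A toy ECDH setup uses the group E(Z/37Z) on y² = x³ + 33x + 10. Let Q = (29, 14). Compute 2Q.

tangent at (29, 14): λ = (3·29² + 33)/(2·14) ≡ 3/28. 28⁻¹ ≡ 4 (mod 37) since 28·4 = 112 ≡ 1, so λ ≡ 3·4 ≡ 12.
  x = λ² - 29 - 29 = 144 - 58 ≡ 12; y = λ·(29 - 12) - 14 ≡ 5. → (12, 5)

(12, 5)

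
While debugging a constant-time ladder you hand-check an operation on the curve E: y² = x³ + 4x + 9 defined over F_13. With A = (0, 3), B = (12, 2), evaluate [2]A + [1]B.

(1, 1)

First 2A:
Repeated addition: build up to 2A.
2A: tangent at (0, 3): λ = (3·0² + 4)/(2·3) ≡ 4/6. 6⁻¹ ≡ 11 (mod 13), so λ ≡ 4·11 ≡ 5.
  x = λ² - 0 - 0 = 25 - 0 ≡ 12; y = λ·(0 - 12) - 3 ≡ 2. → (12, 2)
2A = (12, 2).
Finally 2A + B:
tangent at (12, 2): λ = (3·12² + 4)/(2·2) ≡ 7/4. 4⁻¹ ≡ 10 (mod 13), so λ ≡ 7·10 ≡ 5.
  x = λ² - 12 - 12 = 25 - 24 ≡ 1; y = λ·(12 - 1) - 2 ≡ 1. → (1, 1)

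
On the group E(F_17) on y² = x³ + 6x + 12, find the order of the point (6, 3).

2P: tangent at (6, 3): λ = (3·6² + 6)/(2·3) ≡ 12/6. 6⁻¹ ≡ 3 (mod 17), so λ ≡ 12·3 ≡ 2.
  x = λ² - 6 - 6 = 4 - 12 ≡ 9; y = λ·(6 - 9) - 3 ≡ 8. → (9, 8)
3P: (9, 8) + (6, 3). λ = (3 - 8)/(6 - 9) ≡ 12/14 mod 17. 14⁻¹ ≡ 11 (mod 17), so λ ≡ 13.
  x = λ² - 9 - 6 = 169 - 15 ≡ 1; y = λ·(9 - 1) - 8 ≡ 11. → (1, 11)
4P: (1, 11) + (6, 3). λ = (3 - 11)/(6 - 1) ≡ 9/5 mod 17. 5⁻¹ ≡ 7 (mod 17) since 5·7 = 35 ≡ 1, so λ ≡ 12.
  x = λ² - 1 - 6 = 144 - 7 ≡ 1; y = λ·(1 - 1) - 11 ≡ 6. → (1, 6)
5P: (1, 6) + (6, 3). λ = (3 - 6)/(6 - 1) ≡ 14/5 mod 17. 5⁻¹ ≡ 7 (mod 17), so λ ≡ 13.
  x = λ² - 1 - 6 = 169 - 7 ≡ 9; y = λ·(1 - 9) - 6 ≡ 9. → (9, 9)
6P: (9, 9) + (6, 3). λ = (3 - 9)/(6 - 9) ≡ 11/14 mod 17. 14⁻¹ ≡ 11 (mod 17), so λ ≡ 2.
  x = λ² - 9 - 6 = 4 - 15 ≡ 6; y = λ·(9 - 6) - 9 ≡ 14. → (6, 14)
7P: (6, 14) + (6, 3): same x and y₁ ≡ -y₂, so the sum is O.
7P = O, so the order is 7.

7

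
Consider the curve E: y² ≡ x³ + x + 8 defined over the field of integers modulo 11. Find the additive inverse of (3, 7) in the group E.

(3, 4)

-(3, 7) = (3, -7 mod 11) = (3, 4).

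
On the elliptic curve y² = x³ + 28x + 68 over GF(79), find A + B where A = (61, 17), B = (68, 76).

(42, 19)

(61, 17) + (68, 76). λ = (76 - 17)/(68 - 61) ≡ 59/7 mod 79. 7⁻¹ ≡ 34 (mod 79), so λ ≡ 31.
  x = λ² - 61 - 68 = 961 - 129 ≡ 42; y = λ·(61 - 42) - 17 ≡ 19. → (42, 19)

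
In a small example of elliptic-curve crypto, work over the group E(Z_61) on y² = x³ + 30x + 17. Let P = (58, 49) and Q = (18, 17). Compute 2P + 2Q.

(33, 10)

First 2P:
Repeated addition: build up to 2P.
2P: tangent at (58, 49): λ = (3·58² + 30)/(2·49) ≡ 57/37. 37⁻¹ ≡ 33 (mod 61) since 37·33 = 1221 ≡ 1, so λ ≡ 57·33 ≡ 51.
  x = λ² - 58 - 58 = 2601 - 116 ≡ 45; y = λ·(58 - 45) - 49 ≡ 4. → (45, 4)
2P = (45, 4).
Next 2Q:
Repeated addition: build up to 2Q.
2Q: tangent at (18, 17): λ = (3·18² + 30)/(2·17) ≡ 26/34. 34⁻¹ ≡ 9 (mod 61), so λ ≡ 26·9 ≡ 51.
  x = λ² - 18 - 18 = 2601 - 36 ≡ 3; y = λ·(18 - 3) - 17 ≡ 16. → (3, 16)
2Q = (3, 16).
Finally 2P + 2Q:
(45, 4) + (3, 16). λ = (16 - 4)/(3 - 45) ≡ 12/19 mod 61. 19⁻¹ ≡ 45 (mod 61), so λ ≡ 52.
  x = λ² - 45 - 3 = 2704 - 48 ≡ 33; y = λ·(45 - 33) - 4 ≡ 10. → (33, 10)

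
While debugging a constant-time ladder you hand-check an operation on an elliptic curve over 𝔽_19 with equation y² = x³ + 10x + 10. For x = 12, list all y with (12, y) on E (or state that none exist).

none

x³ + 10x + 10 = 1858 ≡ 15 (mod 19).
15 is a non-residue mod 19; no y exists.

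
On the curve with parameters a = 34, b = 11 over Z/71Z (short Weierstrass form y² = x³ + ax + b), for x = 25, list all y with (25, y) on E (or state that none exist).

x³ + 34x + 11 = 16486 ≡ 14 (mod 71).
14 is a non-residue mod 71; no y exists.

none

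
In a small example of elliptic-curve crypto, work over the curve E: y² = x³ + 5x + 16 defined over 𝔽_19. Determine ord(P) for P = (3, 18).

3

2P: tangent at (3, 18): λ = (3·3² + 5)/(2·18) ≡ 13/17. 17⁻¹ ≡ 9 (mod 19) since 17·9 = 153 ≡ 1, so λ ≡ 13·9 ≡ 3.
  x = λ² - 3 - 3 = 9 - 6 ≡ 3; y = λ·(3 - 3) - 18 ≡ 1. → (3, 1)
3P: (3, 1) + (3, 18): same x and y₁ ≡ -y₂, so the sum is ∞.
3P = ∞, so the order is 3.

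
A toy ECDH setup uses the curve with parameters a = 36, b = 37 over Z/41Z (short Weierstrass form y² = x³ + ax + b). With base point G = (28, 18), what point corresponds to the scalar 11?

Repeated addition: build up to 11G.
2G: tangent at (28, 18): λ = (3·28² + 36)/(2·18) ≡ 10/36. 36⁻¹ ≡ 8 (mod 41) since 36·8 = 288 ≡ 1, so λ ≡ 10·8 ≡ 39.
  x = λ² - 28 - 28 = 1521 - 56 ≡ 30; y = λ·(28 - 30) - 18 ≡ 27. → (30, 27)
3G: (30, 27) + (28, 18). λ = (18 - 27)/(28 - 30) ≡ 32/39 mod 41. 39⁻¹ ≡ 20 (mod 41) since 39·20 = 780 ≡ 1, so λ ≡ 25.
  x = λ² - 30 - 28 = 625 - 58 ≡ 34; y = λ·(30 - 34) - 27 ≡ 37. → (34, 37)
4G: (34, 37) + (28, 18). λ = (18 - 37)/(28 - 34) ≡ 22/35 mod 41. 35⁻¹ ≡ 34 (mod 41), so λ ≡ 10.
  x = λ² - 34 - 28 = 100 - 62 ≡ 38; y = λ·(34 - 38) - 37 ≡ 5. → (38, 5)
5G: (38, 5) + (28, 18). λ = (18 - 5)/(28 - 38) ≡ 13/31 mod 41. 31⁻¹ ≡ 4 (mod 41), so λ ≡ 11.
  x = λ² - 38 - 28 = 121 - 66 ≡ 14; y = λ·(38 - 14) - 5 ≡ 13. → (14, 13)
6G: (14, 13) + (28, 18). λ = (18 - 13)/(28 - 14) ≡ 5/14 mod 41. 14⁻¹ ≡ 3 (mod 41), so λ ≡ 15.
  x = λ² - 14 - 28 = 225 - 42 ≡ 19; y = λ·(14 - 19) - 13 ≡ 35. → (19, 35)
7G: (19, 35) + (28, 18). λ = (18 - 35)/(28 - 19) ≡ 24/9 mod 41. 9⁻¹ ≡ 32 (mod 41) since 9·32 = 288 ≡ 1, so λ ≡ 30.
  x = λ² - 19 - 28 = 900 - 47 ≡ 33; y = λ·(19 - 33) - 35 ≡ 37. → (33, 37)
8G: (33, 37) + (28, 18). λ = (18 - 37)/(28 - 33) ≡ 22/36 mod 41. 36⁻¹ ≡ 8 (mod 41), so λ ≡ 12.
  x = λ² - 33 - 28 = 144 - 61 ≡ 1; y = λ·(33 - 1) - 37 ≡ 19. → (1, 19)
9G: (1, 19) + (28, 18). λ = (18 - 19)/(28 - 1) ≡ 40/27 mod 41. 27⁻¹ ≡ 38 (mod 41), so λ ≡ 3.
  x = λ² - 1 - 28 = 9 - 29 ≡ 21; y = λ·(1 - 21) - 19 ≡ 3. → (21, 3)
10G: (21, 3) + (28, 18). λ = (18 - 3)/(28 - 21) ≡ 15/7 mod 41. 7⁻¹ ≡ 6 (mod 41), so λ ≡ 8.
  x = λ² - 21 - 28 = 64 - 49 ≡ 15; y = λ·(21 - 15) - 3 ≡ 4. → (15, 4)
11G: (15, 4) + (28, 18). λ = (18 - 4)/(28 - 15) ≡ 14/13 mod 41. 13⁻¹ ≡ 19 (mod 41), so λ ≡ 20.
  x = λ² - 15 - 28 = 400 - 43 ≡ 29; y = λ·(15 - 29) - 4 ≡ 3. → (29, 3)

(29, 3)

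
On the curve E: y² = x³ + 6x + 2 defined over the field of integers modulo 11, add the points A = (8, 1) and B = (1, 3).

(8, 1) + (1, 3). λ = (3 - 1)/(1 - 8) ≡ 2/4 mod 11. 4⁻¹ ≡ 3 (mod 11), so λ ≡ 6.
  x = λ² - 8 - 1 = 36 - 9 ≡ 5; y = λ·(8 - 5) - 1 ≡ 6. → (5, 6)

(5, 6)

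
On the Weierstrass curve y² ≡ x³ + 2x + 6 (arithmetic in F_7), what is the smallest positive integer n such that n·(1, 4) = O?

11

2P: tangent at (1, 4): λ = (3·1² + 2)/(2·4) ≡ 5/1. 1⁻¹ ≡ 1 (mod 7), so λ ≡ 5·1 ≡ 5.
  x = λ² - 1 - 1 = 25 - 2 ≡ 2; y = λ·(1 - 2) - 4 ≡ 5. → (2, 5)
3P: (2, 5) + (1, 4). λ = (4 - 5)/(1 - 2) ≡ 6/6 mod 7. 6⁻¹ ≡ 6 (mod 7) since 6·6 = 36 ≡ 1, so λ ≡ 1.
  x = λ² - 2 - 1 = 1 - 3 ≡ 5; y = λ·(2 - 5) - 5 ≡ 6. → (5, 6)
4P: (5, 6) + (1, 4). λ = (4 - 6)/(1 - 5) ≡ 5/3 mod 7. 3⁻¹ ≡ 5 (mod 7) since 3·5 = 15 ≡ 1, so λ ≡ 4.
  x = λ² - 5 - 1 = 16 - 6 ≡ 3; y = λ·(5 - 3) - 6 ≡ 2. → (3, 2)
5P: (3, 2) + (1, 4). λ = (4 - 2)/(1 - 3) ≡ 2/5 mod 7. 5⁻¹ ≡ 3 (mod 7) since 5·3 = 15 ≡ 1, so λ ≡ 6.
  x = λ² - 3 - 1 = 36 - 4 ≡ 4; y = λ·(3 - 4) - 2 ≡ 6. → (4, 6)
6P: (4, 6) + (1, 4). λ = (4 - 6)/(1 - 4) ≡ 5/4 mod 7. 4⁻¹ ≡ 2 (mod 7), so λ ≡ 3.
  x = λ² - 4 - 1 = 9 - 5 ≡ 4; y = λ·(4 - 4) - 6 ≡ 1. → (4, 1)
7P: (4, 1) + (1, 4). λ = (4 - 1)/(1 - 4) ≡ 3/4 mod 7. 4⁻¹ ≡ 2 (mod 7) since 4·2 = 8 ≡ 1, so λ ≡ 6.
  x = λ² - 4 - 1 = 36 - 5 ≡ 3; y = λ·(4 - 3) - 1 ≡ 5. → (3, 5)
8P: (3, 5) + (1, 4). λ = (4 - 5)/(1 - 3) ≡ 6/5 mod 7. 5⁻¹ ≡ 3 (mod 7), so λ ≡ 4.
  x = λ² - 3 - 1 = 16 - 4 ≡ 5; y = λ·(3 - 5) - 5 ≡ 1. → (5, 1)
9P: (5, 1) + (1, 4). λ = (4 - 1)/(1 - 5) ≡ 3/3 mod 7. 3⁻¹ ≡ 5 (mod 7), so λ ≡ 1.
  x = λ² - 5 - 1 = 1 - 6 ≡ 2; y = λ·(5 - 2) - 1 ≡ 2. → (2, 2)
10P: (2, 2) + (1, 4). λ = (4 - 2)/(1 - 2) ≡ 2/6 mod 7. 6⁻¹ ≡ 6 (mod 7), so λ ≡ 5.
  x = λ² - 2 - 1 = 25 - 3 ≡ 1; y = λ·(2 - 1) - 2 ≡ 3. → (1, 3)
11P: (1, 3) + (1, 4): same x and y₁ ≡ -y₂, so the sum is O.
11P = O, so the order is 11.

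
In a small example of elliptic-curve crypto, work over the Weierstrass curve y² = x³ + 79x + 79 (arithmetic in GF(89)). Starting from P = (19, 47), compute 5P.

(88, 34)

Repeated addition: build up to 5P.
2P: tangent at (19, 47): λ = (3·19² + 79)/(2·47) ≡ 5/5. 5⁻¹ ≡ 18 (mod 89), so λ ≡ 5·18 ≡ 1.
  x = λ² - 19 - 19 = 1 - 38 ≡ 52; y = λ·(19 - 52) - 47 ≡ 9. → (52, 9)
3P: (52, 9) + (19, 47). λ = (47 - 9)/(19 - 52) ≡ 38/56 mod 89. 56⁻¹ ≡ 62 (mod 89) since 56·62 = 3472 ≡ 1, so λ ≡ 42.
  x = λ² - 52 - 19 = 1764 - 71 ≡ 2; y = λ·(52 - 2) - 9 ≡ 44. → (2, 44)
4P: (2, 44) + (19, 47). λ = (47 - 44)/(19 - 2) ≡ 3/17 mod 89. 17⁻¹ ≡ 21 (mod 89) since 17·21 = 357 ≡ 1, so λ ≡ 63.
  x = λ² - 2 - 19 = 3969 - 21 ≡ 32; y = λ·(2 - 32) - 44 ≡ 24. → (32, 24)
5P: (32, 24) + (19, 47). λ = (47 - 24)/(19 - 32) ≡ 23/76 mod 89. 76⁻¹ ≡ 41 (mod 89), so λ ≡ 53.
  x = λ² - 32 - 19 = 2809 - 51 ≡ 88; y = λ·(32 - 88) - 24 ≡ 34. → (88, 34)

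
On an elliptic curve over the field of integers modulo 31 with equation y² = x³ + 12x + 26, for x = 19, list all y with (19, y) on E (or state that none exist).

x³ + 12x + 26 = 7113 ≡ 14 (mod 31).
Square roots of 14 mod 31: 13 and 18 (since 13² = 169 ≡ 14).

13, 18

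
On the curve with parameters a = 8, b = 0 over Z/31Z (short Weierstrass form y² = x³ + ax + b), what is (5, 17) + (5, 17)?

(8, 24)

tangent at (5, 17): λ = (3·5² + 8)/(2·17) ≡ 21/3. 3⁻¹ ≡ 21 (mod 31), so λ ≡ 21·21 ≡ 7.
  x = λ² - 5 - 5 = 49 - 10 ≡ 8; y = λ·(5 - 8) - 17 ≡ 24. → (8, 24)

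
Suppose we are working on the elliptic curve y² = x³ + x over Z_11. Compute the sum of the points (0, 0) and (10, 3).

(0, 0) + (10, 3). λ = (3 - 0)/(10 - 0) ≡ 3/10 mod 11. 10⁻¹ ≡ 10 (mod 11) since 10·10 = 100 ≡ 1, so λ ≡ 8.
  x = λ² - 0 - 10 = 64 - 10 ≡ 10; y = λ·(0 - 10) - 0 ≡ 8. → (10, 8)

(10, 8)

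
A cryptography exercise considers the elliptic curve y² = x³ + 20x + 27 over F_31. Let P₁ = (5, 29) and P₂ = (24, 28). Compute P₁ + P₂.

(16, 14)

(5, 29) + (24, 28). λ = (28 - 29)/(24 - 5) ≡ 30/19 mod 31. 19⁻¹ ≡ 18 (mod 31), so λ ≡ 13.
  x = λ² - 5 - 24 = 169 - 29 ≡ 16; y = λ·(5 - 16) - 29 ≡ 14. → (16, 14)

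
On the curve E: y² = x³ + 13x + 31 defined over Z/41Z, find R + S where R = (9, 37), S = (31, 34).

(5, 37)

(9, 37) + (31, 34). λ = (34 - 37)/(31 - 9) ≡ 38/22 mod 41. 22⁻¹ ≡ 28 (mod 41) since 22·28 = 616 ≡ 1, so λ ≡ 39.
  x = λ² - 9 - 31 = 1521 - 40 ≡ 5; y = λ·(9 - 5) - 37 ≡ 37. → (5, 37)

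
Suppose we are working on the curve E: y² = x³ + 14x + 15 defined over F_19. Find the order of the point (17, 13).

2P: tangent at (17, 13): λ = (3·17² + 14)/(2·13) ≡ 7/7. 7⁻¹ ≡ 11 (mod 19) since 7·11 = 77 ≡ 1, so λ ≡ 7·11 ≡ 1.
  x = λ² - 17 - 17 = 1 - 34 ≡ 5; y = λ·(17 - 5) - 13 ≡ 18. → (5, 18)
3P: (5, 18) + (17, 13). λ = (13 - 18)/(17 - 5) ≡ 14/12 mod 19. 12⁻¹ ≡ 8 (mod 19) since 12·8 = 96 ≡ 1, so λ ≡ 17.
  x = λ² - 5 - 17 = 289 - 22 ≡ 1; y = λ·(5 - 1) - 18 ≡ 12. → (1, 12)
4P: (1, 12) + (17, 13). λ = (13 - 12)/(17 - 1) ≡ 1/16 mod 19. 16⁻¹ ≡ 6 (mod 19), so λ ≡ 6.
  x = λ² - 1 - 17 = 36 - 18 ≡ 18; y = λ·(1 - 18) - 12 ≡ 0. → (18, 0)
5P: (18, 0) + (17, 13). λ = (13 - 0)/(17 - 18) ≡ 13/18 mod 19. 18⁻¹ ≡ 18 (mod 19), so λ ≡ 6.
  x = λ² - 18 - 17 = 36 - 35 ≡ 1; y = λ·(18 - 1) - 0 ≡ 7. → (1, 7)
6P: (1, 7) + (17, 13). λ = (13 - 7)/(17 - 1) ≡ 6/16 mod 19. 16⁻¹ ≡ 6 (mod 19), so λ ≡ 17.
  x = λ² - 1 - 17 = 289 - 18 ≡ 5; y = λ·(1 - 5) - 7 ≡ 1. → (5, 1)
7P: (5, 1) + (17, 13). λ = (13 - 1)/(17 - 5) ≡ 12/12 mod 19. 12⁻¹ ≡ 8 (mod 19) since 12·8 = 96 ≡ 1, so λ ≡ 1.
  x = λ² - 5 - 17 = 1 - 22 ≡ 17; y = λ·(5 - 17) - 1 ≡ 6. → (17, 6)
8P: (17, 6) + (17, 13): same x and y₁ ≡ -y₂, so the sum is O.
8P = O, so the order is 8.

8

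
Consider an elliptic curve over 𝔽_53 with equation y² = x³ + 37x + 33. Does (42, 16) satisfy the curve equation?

y² = 16² ≡ 44; x³ + 37x + 33 = 75675 ≡ 44 (mod 53). 44 = 44.

yes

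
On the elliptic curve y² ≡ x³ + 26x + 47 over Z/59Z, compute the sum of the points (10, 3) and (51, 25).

(10, 3) + (51, 25). λ = (25 - 3)/(51 - 10) ≡ 22/41 mod 59. 41⁻¹ ≡ 36 (mod 59) since 41·36 = 1476 ≡ 1, so λ ≡ 25.
  x = λ² - 10 - 51 = 625 - 61 ≡ 33; y = λ·(10 - 33) - 3 ≡ 12. → (33, 12)

(33, 12)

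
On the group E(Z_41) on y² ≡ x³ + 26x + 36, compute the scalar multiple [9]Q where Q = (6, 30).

Repeated addition: build up to 9Q.
2Q: tangent at (6, 30): λ = (3·6² + 26)/(2·30) ≡ 11/19. 19⁻¹ ≡ 13 (mod 41), so λ ≡ 11·13 ≡ 20.
  x = λ² - 6 - 6 = 400 - 12 ≡ 19; y = λ·(6 - 19) - 30 ≡ 38. → (19, 38)
3Q: (19, 38) + (6, 30). λ = (30 - 38)/(6 - 19) ≡ 33/28 mod 41. 28⁻¹ ≡ 22 (mod 41), so λ ≡ 29.
  x = λ² - 19 - 6 = 841 - 25 ≡ 37; y = λ·(19 - 37) - 38 ≡ 14. → (37, 14)
4Q: (37, 14) + (6, 30). λ = (30 - 14)/(6 - 37) ≡ 16/10 mod 41. 10⁻¹ ≡ 37 (mod 41) since 10·37 = 370 ≡ 1, so λ ≡ 18.
  x = λ² - 37 - 6 = 324 - 43 ≡ 35; y = λ·(37 - 35) - 14 ≡ 22. → (35, 22)
5Q: (35, 22) + (6, 30). λ = (30 - 22)/(6 - 35) ≡ 8/12 mod 41. 12⁻¹ ≡ 24 (mod 41), so λ ≡ 28.
  x = λ² - 35 - 6 = 784 - 41 ≡ 5; y = λ·(35 - 5) - 22 ≡ 39. → (5, 39)
6Q: (5, 39) + (6, 30). λ = (30 - 39)/(6 - 5) ≡ 32/1 mod 41. 1⁻¹ ≡ 1 (mod 41) since 1·1 = 1 ≡ 1, so λ ≡ 32.
  x = λ² - 5 - 6 = 1024 - 11 ≡ 29; y = λ·(5 - 29) - 39 ≡ 13. → (29, 13)
7Q: (29, 13) + (6, 30). λ = (30 - 13)/(6 - 29) ≡ 17/18 mod 41. 18⁻¹ ≡ 16 (mod 41) since 18·16 = 288 ≡ 1, so λ ≡ 26.
  x = λ² - 29 - 6 = 676 - 35 ≡ 26; y = λ·(29 - 26) - 13 ≡ 24. → (26, 24)
8Q: (26, 24) + (6, 30). λ = (30 - 24)/(6 - 26) ≡ 6/21 mod 41. 21⁻¹ ≡ 2 (mod 41), so λ ≡ 12.
  x = λ² - 26 - 6 = 144 - 32 ≡ 30; y = λ·(26 - 30) - 24 ≡ 10. → (30, 10)
9Q: (30, 10) + (6, 30). λ = (30 - 10)/(6 - 30) ≡ 20/17 mod 41. 17⁻¹ ≡ 29 (mod 41), so λ ≡ 6.
  x = λ² - 30 - 6 = 36 - 36 ≡ 0; y = λ·(30 - 0) - 10 ≡ 6. → (0, 6)

(0, 6)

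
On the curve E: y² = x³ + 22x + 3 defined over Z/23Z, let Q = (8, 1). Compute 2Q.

(2, 20)

tangent at (8, 1): λ = (3·8² + 22)/(2·1) ≡ 7/2. 2⁻¹ ≡ 12 (mod 23), so λ ≡ 7·12 ≡ 15.
  x = λ² - 8 - 8 = 225 - 16 ≡ 2; y = λ·(8 - 2) - 1 ≡ 20. → (2, 20)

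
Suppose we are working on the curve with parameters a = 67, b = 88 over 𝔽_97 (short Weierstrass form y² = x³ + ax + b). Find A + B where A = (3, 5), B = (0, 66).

(44, 85)

(3, 5) + (0, 66). λ = (66 - 5)/(0 - 3) ≡ 61/94 mod 97. 94⁻¹ ≡ 32 (mod 97) since 94·32 = 3008 ≡ 1, so λ ≡ 12.
  x = λ² - 3 - 0 = 144 - 3 ≡ 44; y = λ·(3 - 44) - 5 ≡ 85. → (44, 85)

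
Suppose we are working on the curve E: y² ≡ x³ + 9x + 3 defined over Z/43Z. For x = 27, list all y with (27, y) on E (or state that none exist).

none

x³ + 9x + 3 = 19929 ≡ 20 (mod 43).
20 is a non-residue mod 43; no y exists.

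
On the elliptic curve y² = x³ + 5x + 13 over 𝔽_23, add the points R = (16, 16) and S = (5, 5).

(3, 20)

(16, 16) + (5, 5). λ = (5 - 16)/(5 - 16) ≡ 12/12 mod 23. 12⁻¹ ≡ 2 (mod 23), so λ ≡ 1.
  x = λ² - 16 - 5 = 1 - 21 ≡ 3; y = λ·(16 - 3) - 16 ≡ 20. → (3, 20)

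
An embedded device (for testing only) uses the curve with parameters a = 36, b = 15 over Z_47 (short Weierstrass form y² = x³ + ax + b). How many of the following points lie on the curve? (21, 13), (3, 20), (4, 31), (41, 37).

(21, 13): 13² ≡ 28, rhs ≡ 21 → off.
(3, 20): 20² ≡ 24, rhs ≡ 9 → off.
(4, 31): 31² ≡ 21, rhs ≡ 35 → off.
(41, 37): 37² ≡ 6, rhs ≡ 6 → on.

1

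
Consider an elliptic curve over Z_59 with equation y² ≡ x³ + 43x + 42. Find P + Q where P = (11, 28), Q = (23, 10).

(42, 48)

(11, 28) + (23, 10). λ = (10 - 28)/(23 - 11) ≡ 41/12 mod 59. 12⁻¹ ≡ 5 (mod 59), so λ ≡ 28.
  x = λ² - 11 - 23 = 784 - 34 ≡ 42; y = λ·(11 - 42) - 28 ≡ 48. → (42, 48)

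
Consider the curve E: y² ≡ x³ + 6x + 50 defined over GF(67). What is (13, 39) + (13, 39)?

(57, 53)

tangent at (13, 39): λ = (3·13² + 6)/(2·39) ≡ 44/11. 11⁻¹ ≡ 61 (mod 67), so λ ≡ 44·61 ≡ 4.
  x = λ² - 13 - 13 = 16 - 26 ≡ 57; y = λ·(13 - 57) - 39 ≡ 53. → (57, 53)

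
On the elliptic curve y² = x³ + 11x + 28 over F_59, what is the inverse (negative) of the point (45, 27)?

-(45, 27) = (45, -27 mod 59) = (45, 32).

(45, 32)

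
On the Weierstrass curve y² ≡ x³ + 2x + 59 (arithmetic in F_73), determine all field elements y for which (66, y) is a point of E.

x³ + 2x + 59 = 287687 ≡ 67 (mod 73).
Square roots of 67 mod 73: 33 and 40 (since 33² = 1089 ≡ 67).

33, 40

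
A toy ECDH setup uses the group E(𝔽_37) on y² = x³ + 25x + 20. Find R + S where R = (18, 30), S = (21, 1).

(1, 3)

(18, 30) + (21, 1). λ = (1 - 30)/(21 - 18) ≡ 8/3 mod 37. 3⁻¹ ≡ 25 (mod 37) since 3·25 = 75 ≡ 1, so λ ≡ 15.
  x = λ² - 18 - 21 = 225 - 39 ≡ 1; y = λ·(18 - 1) - 30 ≡ 3. → (1, 3)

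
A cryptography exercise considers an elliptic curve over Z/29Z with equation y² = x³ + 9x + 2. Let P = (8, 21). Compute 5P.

Double-and-add on 5 = (101)₂. Start with P = (8, 21) for the leading 1-bit.
double: tangent at (8, 21): λ = (3·8² + 9)/(2·21) ≡ 27/13. 13⁻¹ ≡ 9 (mod 29), so λ ≡ 27·9 ≡ 11.
  x = λ² - 8 - 8 = 121 - 16 ≡ 18; y = λ·(8 - 18) - 21 ≡ 14. → (18, 14)
double: tangent at (18, 14): λ = (3·18² + 9)/(2·14) ≡ 24/28. 28⁻¹ ≡ 28 (mod 29), so λ ≡ 24·28 ≡ 5.
  x = λ² - 18 - 18 = 25 - 36 ≡ 18; y = λ·(18 - 18) - 14 ≡ 15. → (18, 15)
add P: (18, 15) + (8, 21). λ = (21 - 15)/(8 - 18) ≡ 6/19 mod 29. 19⁻¹ ≡ 26 (mod 29), so λ ≡ 11.
  x = λ² - 18 - 8 = 121 - 26 ≡ 8; y = λ·(18 - 8) - 15 ≡ 8. → (8, 8)

(8, 8)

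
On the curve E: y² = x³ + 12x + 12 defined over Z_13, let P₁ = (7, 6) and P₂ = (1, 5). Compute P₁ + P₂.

(7, 6) + (1, 5). λ = (5 - 6)/(1 - 7) ≡ 12/7 mod 13. 7⁻¹ ≡ 2 (mod 13), so λ ≡ 11.
  x = λ² - 7 - 1 = 121 - 8 ≡ 9; y = λ·(7 - 9) - 6 ≡ 11. → (9, 11)

(9, 11)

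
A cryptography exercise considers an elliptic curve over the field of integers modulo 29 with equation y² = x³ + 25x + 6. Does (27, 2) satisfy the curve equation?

y² = 2² ≡ 4; x³ + 25x + 6 = 20364 ≡ 6 (mod 29). 4 ≠ 6.

no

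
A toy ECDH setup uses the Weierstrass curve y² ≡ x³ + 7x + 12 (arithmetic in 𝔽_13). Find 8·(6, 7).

Write G = (6, 7).
Repeated addition: build up to 8G.
2G: tangent at (6, 7): λ = (3·6² + 7)/(2·7) ≡ 11/1. 1⁻¹ ≡ 1 (mod 13) since 1·1 = 1 ≡ 1, so λ ≡ 11·1 ≡ 11.
  x = λ² - 6 - 6 = 121 - 12 ≡ 5; y = λ·(6 - 5) - 7 ≡ 4. → (5, 4)
3G: (5, 4) + (6, 7). λ = (7 - 4)/(6 - 5) ≡ 3/1 mod 13. 1⁻¹ ≡ 1 (mod 13), so λ ≡ 3.
  x = λ² - 5 - 6 = 9 - 11 ≡ 11; y = λ·(5 - 11) - 4 ≡ 4. → (11, 4)
4G: (11, 4) + (6, 7). λ = (7 - 4)/(6 - 11) ≡ 3/8 mod 13. 8⁻¹ ≡ 5 (mod 13), so λ ≡ 2.
  x = λ² - 11 - 6 = 4 - 17 ≡ 0; y = λ·(11 - 0) - 4 ≡ 5. → (0, 5)
5G: (0, 5) + (6, 7). λ = (7 - 5)/(6 - 0) ≡ 2/6 mod 13. 6⁻¹ ≡ 11 (mod 13), so λ ≡ 9.
  x = λ² - 0 - 6 = 81 - 6 ≡ 10; y = λ·(0 - 10) - 5 ≡ 9. → (10, 9)
6G: (10, 9) + (6, 7). λ = (7 - 9)/(6 - 10) ≡ 11/9 mod 13. 9⁻¹ ≡ 3 (mod 13), so λ ≡ 7.
  x = λ² - 10 - 6 = 49 - 16 ≡ 7; y = λ·(10 - 7) - 9 ≡ 12. → (7, 12)
7G: (7, 12) + (6, 7). λ = (7 - 12)/(6 - 7) ≡ 8/12 mod 13. 12⁻¹ ≡ 12 (mod 13), so λ ≡ 5.
  x = λ² - 7 - 6 = 25 - 13 ≡ 12; y = λ·(7 - 12) - 12 ≡ 2. → (12, 2)
8G: (12, 2) + (6, 7). λ = (7 - 2)/(6 - 12) ≡ 5/7 mod 13. 7⁻¹ ≡ 2 (mod 13), so λ ≡ 10.
  x = λ² - 12 - 6 = 100 - 18 ≡ 4; y = λ·(12 - 4) - 2 ≡ 0. → (4, 0)

(4, 0)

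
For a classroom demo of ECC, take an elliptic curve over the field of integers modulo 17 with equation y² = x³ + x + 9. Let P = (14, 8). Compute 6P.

(14, 8)

Double-and-add on 6 = (110)₂. Start with P = (14, 8) for the leading 1-bit.
double: tangent at (14, 8): λ = (3·14² + 1)/(2·8) ≡ 11/16. 16⁻¹ ≡ 16 (mod 17), so λ ≡ 11·16 ≡ 6.
  x = λ² - 14 - 14 = 36 - 28 ≡ 8; y = λ·(14 - 8) - 8 ≡ 11. → (8, 11)
add P: (8, 11) + (14, 8). λ = (8 - 11)/(14 - 8) ≡ 14/6 mod 17. 6⁻¹ ≡ 3 (mod 17) since 6·3 = 18 ≡ 1, so λ ≡ 8.
  x = λ² - 8 - 14 = 64 - 22 ≡ 8; y = λ·(8 - 8) - 11 ≡ 6. → (8, 6)
double: tangent at (8, 6): λ = (3·8² + 1)/(2·6) ≡ 6/12. 12⁻¹ ≡ 10 (mod 17), so λ ≡ 6·10 ≡ 9.
  x = λ² - 8 - 8 = 81 - 16 ≡ 14; y = λ·(8 - 14) - 6 ≡ 8. → (14, 8)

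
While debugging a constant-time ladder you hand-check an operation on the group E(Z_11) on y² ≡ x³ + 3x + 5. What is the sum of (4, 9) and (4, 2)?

The two points share x = 4 and their y-coordinates satisfy 9 + 2 ≡ 0 (mod 11), so they are inverses. Their sum is O.

O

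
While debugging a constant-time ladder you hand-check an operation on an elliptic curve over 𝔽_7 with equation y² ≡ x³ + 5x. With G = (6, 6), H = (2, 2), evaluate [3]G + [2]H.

First 3G:
Repeated addition: build up to 3G.
2G: tangent at (6, 6): λ = (3·6² + 5)/(2·6) ≡ 1/5. 5⁻¹ ≡ 3 (mod 7), so λ ≡ 1·3 ≡ 3.
  x = λ² - 6 - 6 = 9 - 12 ≡ 4; y = λ·(6 - 4) - 6 ≡ 0. → (4, 0)
3G: (4, 0) + (6, 6). λ = (6 - 0)/(6 - 4) ≡ 6/2 mod 7. 2⁻¹ ≡ 4 (mod 7) since 2·4 = 8 ≡ 1, so λ ≡ 3.
  x = λ² - 4 - 6 = 9 - 10 ≡ 6; y = λ·(4 - 6) - 0 ≡ 1. → (6, 1)
3G = (6, 1).
Next 2H:
Repeated addition: build up to 2H.
2H: tangent at (2, 2): λ = (3·2² + 5)/(2·2) ≡ 3/4. 4⁻¹ ≡ 2 (mod 7), so λ ≡ 3·2 ≡ 6.
  x = λ² - 2 - 2 = 36 - 4 ≡ 4; y = λ·(2 - 4) - 2 ≡ 0. → (4, 0)
2H = (4, 0).
Finally 3G + 2H:
(6, 1) + (4, 0). λ = (0 - 1)/(4 - 6) ≡ 6/5 mod 7. 5⁻¹ ≡ 3 (mod 7) since 5·3 = 15 ≡ 1, so λ ≡ 4.
  x = λ² - 6 - 4 = 16 - 10 ≡ 6; y = λ·(6 - 6) - 1 ≡ 6. → (6, 6)

(6, 6)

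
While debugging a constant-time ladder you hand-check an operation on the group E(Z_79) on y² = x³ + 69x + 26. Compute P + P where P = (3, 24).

(77, 65)

tangent at (3, 24): λ = (3·3² + 69)/(2·24) ≡ 17/48. 48⁻¹ ≡ 28 (mod 79) since 48·28 = 1344 ≡ 1, so λ ≡ 17·28 ≡ 2.
  x = λ² - 3 - 3 = 4 - 6 ≡ 77; y = λ·(3 - 77) - 24 ≡ 65. → (77, 65)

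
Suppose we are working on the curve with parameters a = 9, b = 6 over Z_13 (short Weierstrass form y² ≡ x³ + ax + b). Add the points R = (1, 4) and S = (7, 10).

(1, 4) + (7, 10). λ = (10 - 4)/(7 - 1) ≡ 6/6 mod 13. 6⁻¹ ≡ 11 (mod 13) since 6·11 = 66 ≡ 1, so λ ≡ 1.
  x = λ² - 1 - 7 = 1 - 8 ≡ 6; y = λ·(1 - 6) - 4 ≡ 4. → (6, 4)

(6, 4)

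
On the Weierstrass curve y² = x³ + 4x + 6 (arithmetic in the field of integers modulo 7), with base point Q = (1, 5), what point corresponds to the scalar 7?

Double-and-add on 7 = (111)₂. Start with Q = (1, 5) for the leading 1-bit.
double: tangent at (1, 5): λ = (3·1² + 4)/(2·5) ≡ 0/3. 3⁻¹ ≡ 5 (mod 7), so λ ≡ 0·5 ≡ 0.
  x = λ² - 1 - 1 = 0 - 2 ≡ 5; y = λ·(1 - 5) - 5 ≡ 2. → (5, 2)
add Q: (5, 2) + (1, 5). λ = (5 - 2)/(1 - 5) ≡ 3/3 mod 7. 3⁻¹ ≡ 5 (mod 7), so λ ≡ 1.
  x = λ² - 5 - 1 = 1 - 6 ≡ 2; y = λ·(5 - 2) - 2 ≡ 1. → (2, 1)
double: tangent at (2, 1): λ = (3·2² + 4)/(2·1) ≡ 2/2. 2⁻¹ ≡ 4 (mod 7), so λ ≡ 2·4 ≡ 1.
  x = λ² - 2 - 2 = 1 - 4 ≡ 4; y = λ·(2 - 4) - 1 ≡ 4. → (4, 4)
add Q: (4, 4) + (1, 5). λ = (5 - 4)/(1 - 4) ≡ 1/4 mod 7. 4⁻¹ ≡ 2 (mod 7) since 4·2 = 8 ≡ 1, so λ ≡ 2.
  x = λ² - 4 - 1 = 4 - 5 ≡ 6; y = λ·(4 - 6) - 4 ≡ 6. → (6, 6)

(6, 6)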